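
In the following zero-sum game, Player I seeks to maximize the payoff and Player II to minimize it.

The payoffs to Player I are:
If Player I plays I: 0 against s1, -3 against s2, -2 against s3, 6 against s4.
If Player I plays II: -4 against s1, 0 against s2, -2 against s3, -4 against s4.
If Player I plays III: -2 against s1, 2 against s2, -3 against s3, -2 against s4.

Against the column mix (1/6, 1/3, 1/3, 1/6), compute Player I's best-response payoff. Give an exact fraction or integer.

-2/3

I: (0)·(1/6) + (-3)·(1/3) + (-2)·(1/3) + (6)·(1/6) = -2/3.
II: (-4)·(1/6) + (0)·(1/3) + (-2)·(1/3) + (-4)·(1/6) = -2.
III: (-2)·(1/6) + (2)·(1/3) + (-3)·(1/3) + (-2)·(1/6) = -1.
The best pure response is I with expected payoff -2/3.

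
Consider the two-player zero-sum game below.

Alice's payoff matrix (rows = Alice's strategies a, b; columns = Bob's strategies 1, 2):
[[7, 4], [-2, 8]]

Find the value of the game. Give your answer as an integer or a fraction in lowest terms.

64/13

Row minima are 4 and -2, so Alice's maximin is 4; column maxima are 7 and 8, so Bob's minimax is 7. These differ, so the equilibrium is in mixed strategies.
Let Alice play a with probability p. Bob is indifferent when 7p − 2(1−p) = 4p + 8(1−p), giving p = 10/13.
Let Bob play 1 with probability q. Alice is indifferent when 7q + 4(1−q) = −2q + 8(1−q), giving q = 4/13.
The value is 7·(4/13) + (4)·(9/13) = 64/13.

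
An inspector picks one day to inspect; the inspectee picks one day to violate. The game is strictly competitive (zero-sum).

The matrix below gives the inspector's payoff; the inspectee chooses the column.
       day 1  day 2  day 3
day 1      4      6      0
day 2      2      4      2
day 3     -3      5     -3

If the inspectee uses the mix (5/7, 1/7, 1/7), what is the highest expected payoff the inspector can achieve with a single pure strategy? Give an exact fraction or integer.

26/7

day 1: (4)·(5/7) + (6)·(1/7) + (0)·(1/7) = 26/7.
day 2: (2)·(5/7) + (4)·(1/7) + (2)·(1/7) = 16/7.
day 3: (-3)·(5/7) + (5)·(1/7) + (-3)·(1/7) = -13/7.
The best pure response is day 1 with expected payoff 26/7.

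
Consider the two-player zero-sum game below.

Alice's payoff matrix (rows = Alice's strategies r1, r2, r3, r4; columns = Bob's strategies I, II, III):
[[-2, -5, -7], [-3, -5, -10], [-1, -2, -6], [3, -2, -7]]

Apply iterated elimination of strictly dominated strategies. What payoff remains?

Row r2 is strictly dominated by row r3 (-1>-3, -2>-5, -6>-10); eliminate r2.
Column II is strictly dominated by III for Bob (-7<-5, -6<-2, -7<-2); eliminate II.
Row r1 is strictly dominated by row r3 (-1>-2, -6>-7); eliminate r1.
Column I is strictly dominated by III for Bob (-6<-1, -7<3); eliminate I.
Row r4 is strictly dominated by row r3 (-6>-7); eliminate r4.
Only (r3, III) remains, with payoff -6.

-6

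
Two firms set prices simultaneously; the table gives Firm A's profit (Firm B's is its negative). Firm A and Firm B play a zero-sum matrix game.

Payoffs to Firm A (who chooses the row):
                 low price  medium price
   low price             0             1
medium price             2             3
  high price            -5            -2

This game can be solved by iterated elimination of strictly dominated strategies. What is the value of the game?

2

Column medium price is strictly dominated by low price for Firm B (0<1, 2<3, -5<-2); eliminate medium price.
Row high price is strictly dominated by row low price (0>-5); eliminate high price.
Row low price is strictly dominated by row medium price (2>0); eliminate low price.
Only (medium price, low price) remains, with payoff 2.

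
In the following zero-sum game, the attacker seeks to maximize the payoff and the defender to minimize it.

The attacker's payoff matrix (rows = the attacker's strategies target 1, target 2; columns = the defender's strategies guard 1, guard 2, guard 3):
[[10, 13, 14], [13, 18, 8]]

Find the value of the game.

Column guard 2 is strictly dominated by guard 1 for the defender (it gives the attacker more in every row).
The remaining 2×2 game on (target 1, target 2) × (guard 1, guard 3) has no saddle point. Let the attacker play target 1 with probability p; indifference gives 10p + 13(1−p) = 14p + 8(1−p), so p = 5/9.
Similarly the defender's optimal q on guard 1 is 2/3, and the value is 10·(2/3) + (14)·(1/3) = 34/3.

34/3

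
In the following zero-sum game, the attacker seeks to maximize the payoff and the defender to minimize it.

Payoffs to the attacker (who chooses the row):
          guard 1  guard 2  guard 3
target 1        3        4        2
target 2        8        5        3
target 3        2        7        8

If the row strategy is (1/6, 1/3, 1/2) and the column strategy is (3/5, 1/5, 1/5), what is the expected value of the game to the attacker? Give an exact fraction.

Against (3/5, 1/5, 1/5), each row's expected payoff is target 1: 3; target 2: 32/5; target 3: 21/5.
Taking the (1/6, 1/3, 1/2)-weighted average: (1/6)·(3) + (1/3)·(32/5) + (1/2)·(21/5) = 71/15.

71/15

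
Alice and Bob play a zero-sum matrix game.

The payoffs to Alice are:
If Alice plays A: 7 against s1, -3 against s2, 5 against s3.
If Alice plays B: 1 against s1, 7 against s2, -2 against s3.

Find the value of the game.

Column s1 is strictly dominated by s3 for Bob (it gives Alice more in every row).
The remaining 2×2 game on (A, B) × (s2, s3) has no saddle point. Let Alice play A with probability p; indifference gives −3p + 7(1−p) = 5p − 2(1−p), so p = 9/17.
Similarly Bob's optimal q on s2 is 7/17, and the value is -3·(7/17) + (5)·(10/17) = 29/17.

29/17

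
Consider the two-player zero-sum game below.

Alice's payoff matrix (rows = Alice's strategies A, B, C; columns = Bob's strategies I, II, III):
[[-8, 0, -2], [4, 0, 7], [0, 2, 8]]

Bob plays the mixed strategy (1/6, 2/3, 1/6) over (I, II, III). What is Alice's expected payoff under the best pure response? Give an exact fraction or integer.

8/3

A: (-8)·(1/6) + (0)·(2/3) + (-2)·(1/6) = -5/3.
B: (4)·(1/6) + (0)·(2/3) + (7)·(1/6) = 11/6.
C: (0)·(1/6) + (2)·(2/3) + (8)·(1/6) = 8/3.
The best pure response is C with expected payoff 8/3.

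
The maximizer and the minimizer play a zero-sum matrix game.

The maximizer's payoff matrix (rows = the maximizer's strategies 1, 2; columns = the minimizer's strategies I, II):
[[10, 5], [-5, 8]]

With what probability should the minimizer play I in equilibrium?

1/6

Row minima are 5 and -5, so the maximizer's maximin is 5; column maxima are 10 and 8, so the minimizer's minimax is 8. These differ, so the equilibrium is in mixed strategies.
Let the minimizer play I with probability q. The maximizer is indifferent when 10q + 5(1−q) = −5q + 8(1−q), giving q = 1/6.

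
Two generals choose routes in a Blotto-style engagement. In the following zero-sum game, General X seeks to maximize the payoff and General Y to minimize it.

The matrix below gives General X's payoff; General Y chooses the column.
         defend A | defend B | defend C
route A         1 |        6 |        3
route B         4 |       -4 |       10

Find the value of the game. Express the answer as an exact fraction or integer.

Column defend C is strictly dominated by defend A for General Y (it gives General X more in every row).
The remaining 2×2 game on (route A, route B) × (defend A, defend B) has no saddle point. Let General X play route A with probability p; indifference gives p + 4(1−p) = 6p − 4(1−p), so p = 8/13.
Similarly General Y's optimal q on defend A is 10/13, and the value is 1·(10/13) + (6)·(3/13) = 28/13.

28/13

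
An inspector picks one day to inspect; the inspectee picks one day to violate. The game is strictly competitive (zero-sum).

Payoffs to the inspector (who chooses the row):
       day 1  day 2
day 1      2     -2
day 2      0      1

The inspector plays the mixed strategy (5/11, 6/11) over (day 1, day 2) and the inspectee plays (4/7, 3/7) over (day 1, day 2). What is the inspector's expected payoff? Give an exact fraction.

Against (4/7, 3/7), each row's expected payoff is day 1: 2/7; day 2: 3/7.
Taking the (5/11, 6/11)-weighted average: (5/11)·(2/7) + (6/11)·(3/7) = 4/11.

4/11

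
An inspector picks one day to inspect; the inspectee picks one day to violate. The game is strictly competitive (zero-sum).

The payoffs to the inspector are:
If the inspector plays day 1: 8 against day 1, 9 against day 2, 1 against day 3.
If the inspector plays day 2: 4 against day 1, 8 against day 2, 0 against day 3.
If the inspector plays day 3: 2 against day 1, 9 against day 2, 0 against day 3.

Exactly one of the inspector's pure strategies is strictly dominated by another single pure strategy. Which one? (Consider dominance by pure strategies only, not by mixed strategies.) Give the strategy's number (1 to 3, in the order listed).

2

Compare day 2 with day 1: 8 > 4, 9 > 8, 1 > 0.
So day 1 strictly dominates day 2 for the inspector; day 2 is strictly dominated.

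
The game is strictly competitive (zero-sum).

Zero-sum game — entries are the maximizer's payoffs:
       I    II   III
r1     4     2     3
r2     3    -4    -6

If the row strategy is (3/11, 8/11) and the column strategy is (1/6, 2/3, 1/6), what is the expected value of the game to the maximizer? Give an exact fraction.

-107/66

Against (1/6, 2/3, 1/6), each row's expected payoff is r1: 5/2; r2: -19/6.
Taking the (3/11, 8/11)-weighted average: (3/11)·(5/2) + (8/11)·(-19/6) = -107/66.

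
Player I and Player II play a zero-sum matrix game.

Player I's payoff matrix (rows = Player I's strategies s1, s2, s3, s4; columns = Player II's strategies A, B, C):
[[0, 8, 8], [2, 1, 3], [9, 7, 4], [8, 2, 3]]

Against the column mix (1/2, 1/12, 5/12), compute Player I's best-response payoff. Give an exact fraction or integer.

27/4

s1: (0)·(1/2) + (8)·(1/12) + (8)·(5/12) = 4.
s2: (2)·(1/2) + (1)·(1/12) + (3)·(5/12) = 7/3.
s3: (9)·(1/2) + (7)·(1/12) + (4)·(5/12) = 27/4.
s4: (8)·(1/2) + (2)·(1/12) + (3)·(5/12) = 65/12.
The best pure response is s3 with expected payoff 27/4.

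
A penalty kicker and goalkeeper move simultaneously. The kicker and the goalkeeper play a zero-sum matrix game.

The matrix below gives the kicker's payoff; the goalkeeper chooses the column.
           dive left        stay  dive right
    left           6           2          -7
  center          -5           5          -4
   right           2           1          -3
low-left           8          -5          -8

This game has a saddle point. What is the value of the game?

Row minima: -7, -5, -3, -8 → the kicker's maximin is -3.
Column maxima: 8, 5, -3 → the goalkeeper's minimax is -3.
They coincide at (right, dive right), so the value is -3.

-3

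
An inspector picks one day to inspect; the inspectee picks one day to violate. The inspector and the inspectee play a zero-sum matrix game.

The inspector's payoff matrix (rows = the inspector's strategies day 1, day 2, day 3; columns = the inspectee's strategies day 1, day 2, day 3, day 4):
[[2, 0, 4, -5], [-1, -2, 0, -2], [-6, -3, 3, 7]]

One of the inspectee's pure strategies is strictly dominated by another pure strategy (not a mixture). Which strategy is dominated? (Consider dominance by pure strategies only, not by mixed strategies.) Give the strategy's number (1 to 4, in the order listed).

3

The inspectee prefers columns that give the inspector less. Compare day 3 with day 1: 2 < 4, -1 < 0, -6 < 3.
So day 1 strictly dominates day 3 for the inspectee; day 3 is strictly dominated.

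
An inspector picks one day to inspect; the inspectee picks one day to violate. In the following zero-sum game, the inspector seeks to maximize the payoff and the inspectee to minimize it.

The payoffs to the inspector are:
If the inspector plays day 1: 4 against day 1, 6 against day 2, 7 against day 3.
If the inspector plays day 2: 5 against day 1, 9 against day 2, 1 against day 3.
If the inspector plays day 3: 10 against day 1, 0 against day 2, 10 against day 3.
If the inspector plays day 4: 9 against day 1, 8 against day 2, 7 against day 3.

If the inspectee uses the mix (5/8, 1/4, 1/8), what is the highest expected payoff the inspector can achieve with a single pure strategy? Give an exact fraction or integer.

day 1: (4)·(5/8) + (6)·(1/4) + (7)·(1/8) = 39/8.
day 2: (5)·(5/8) + (9)·(1/4) + (1)·(1/8) = 11/2.
day 3: (10)·(5/8) + (0)·(1/4) + (10)·(1/8) = 15/2.
day 4: (9)·(5/8) + (8)·(1/4) + (7)·(1/8) = 17/2.
The best pure response is day 4 with expected payoff 17/2.

17/2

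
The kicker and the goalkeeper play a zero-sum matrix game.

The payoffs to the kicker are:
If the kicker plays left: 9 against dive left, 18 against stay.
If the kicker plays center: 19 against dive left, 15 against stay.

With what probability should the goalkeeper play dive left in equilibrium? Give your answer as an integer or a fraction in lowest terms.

Row minima are 9 and 15, so the kicker's maximin is 15; column maxima are 19 and 18, so the goalkeeper's minimax is 18. These differ, so the equilibrium is in mixed strategies.
Let the goalkeeper play dive left with probability q. The kicker is indifferent when 9q + 18(1−q) = 19q + 15(1−q), giving q = 3/13.

3/13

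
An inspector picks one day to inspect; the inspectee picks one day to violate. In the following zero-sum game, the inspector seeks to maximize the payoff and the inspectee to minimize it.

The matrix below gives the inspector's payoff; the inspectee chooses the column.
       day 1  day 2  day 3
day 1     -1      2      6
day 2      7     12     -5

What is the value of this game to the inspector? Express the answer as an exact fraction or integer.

Column day 2 is strictly dominated by day 1 for the inspectee (it gives the inspector more in every row).
The remaining 2×2 game on (day 1, day 2) × (day 1, day 3) has no saddle point. Let the inspector play day 1 with probability p; indifference gives −p + 7(1−p) = 6p − 5(1−p), so p = 12/19.
Similarly the inspectee's optimal q on day 1 is 11/19, and the value is -1·(11/19) + (6)·(8/19) = 37/19.

37/19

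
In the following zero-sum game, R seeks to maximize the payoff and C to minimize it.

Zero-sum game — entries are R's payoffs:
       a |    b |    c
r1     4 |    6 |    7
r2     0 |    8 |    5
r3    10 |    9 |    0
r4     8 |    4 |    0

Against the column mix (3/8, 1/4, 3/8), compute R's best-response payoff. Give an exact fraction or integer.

r1: (4)·(3/8) + (6)·(1/4) + (7)·(3/8) = 45/8.
r2: (0)·(3/8) + (8)·(1/4) + (5)·(3/8) = 31/8.
r3: (10)·(3/8) + (9)·(1/4) + (0)·(3/8) = 6.
r4: (8)·(3/8) + (4)·(1/4) + (0)·(3/8) = 4.
The best pure response is r3 with expected payoff 6.

6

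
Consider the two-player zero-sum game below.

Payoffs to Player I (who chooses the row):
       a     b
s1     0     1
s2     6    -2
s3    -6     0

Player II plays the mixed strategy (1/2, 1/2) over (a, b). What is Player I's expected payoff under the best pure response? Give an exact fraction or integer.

s1: (0)·(1/2) + (1)·(1/2) = 1/2.
s2: (6)·(1/2) + (-2)·(1/2) = 2.
s3: (-6)·(1/2) + (0)·(1/2) = -3.
The best pure response is s2 with expected payoff 2.

2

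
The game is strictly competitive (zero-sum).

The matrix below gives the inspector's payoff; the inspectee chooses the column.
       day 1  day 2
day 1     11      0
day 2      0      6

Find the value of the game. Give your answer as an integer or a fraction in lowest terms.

Row minima are 0 and 0, so the inspector's maximin is 0; column maxima are 11 and 6, so the inspectee's minimax is 6. These differ, so the equilibrium is in mixed strategies.
Let the inspector play day 1 with probability p. The inspectee is indifferent when 11p = 6(1−p), giving p = 6/17.
Let the inspectee play day 1 with probability q. The inspector is indifferent when 11q = 6(1−q), giving q = 6/17.
The value is 11·(6/17) + (0)·(11/17) = 66/17.

66/17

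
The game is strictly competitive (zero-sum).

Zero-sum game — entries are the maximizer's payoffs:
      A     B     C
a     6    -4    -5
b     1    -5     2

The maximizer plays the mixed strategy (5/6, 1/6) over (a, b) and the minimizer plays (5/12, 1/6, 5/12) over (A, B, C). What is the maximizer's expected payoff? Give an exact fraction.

-5/36

Against (5/12, 1/6, 5/12), each row's expected payoff is a: -1/4; b: 5/12.
Taking the (5/6, 1/6)-weighted average: (5/6)·(-1/4) + (1/6)·(5/12) = -5/36.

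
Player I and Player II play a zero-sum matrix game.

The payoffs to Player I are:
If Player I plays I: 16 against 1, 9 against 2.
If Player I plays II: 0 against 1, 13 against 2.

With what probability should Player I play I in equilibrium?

13/20

Row minima are 9 and 0, so Player I's maximin is 9; column maxima are 16 and 13, so Player II's minimax is 13. These differ, so the equilibrium is in mixed strategies.
Let Player I play I with probability p. Player II is indifferent when 16p = 9p + 13(1−p), giving p = 13/20.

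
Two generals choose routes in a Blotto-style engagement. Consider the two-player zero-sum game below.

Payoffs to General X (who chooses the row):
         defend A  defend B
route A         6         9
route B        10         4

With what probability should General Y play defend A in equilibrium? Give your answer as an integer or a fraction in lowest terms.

5/9

Row minima are 6 and 4, so General X's maximin is 6; column maxima are 10 and 9, so General Y's minimax is 9. These differ, so the equilibrium is in mixed strategies.
Let General Y play defend A with probability q. General X is indifferent when 6q + 9(1−q) = 10q + 4(1−q), giving q = 5/9.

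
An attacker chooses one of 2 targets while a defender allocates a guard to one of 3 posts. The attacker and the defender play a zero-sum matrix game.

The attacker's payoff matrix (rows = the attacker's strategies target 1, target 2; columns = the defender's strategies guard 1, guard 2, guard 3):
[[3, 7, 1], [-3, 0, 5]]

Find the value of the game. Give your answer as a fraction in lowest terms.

9/5

Column guard 2 is strictly dominated by guard 1 for the defender (it gives the attacker more in every row).
The remaining 2×2 game on (target 1, target 2) × (guard 1, guard 3) has no saddle point. Let the attacker play target 1 with probability p; indifference gives 3p − 3(1−p) = p + 5(1−p), so p = 4/5.
Similarly the defender's optimal q on guard 1 is 2/5, and the value is 3·(2/5) + (1)·(3/5) = 9/5.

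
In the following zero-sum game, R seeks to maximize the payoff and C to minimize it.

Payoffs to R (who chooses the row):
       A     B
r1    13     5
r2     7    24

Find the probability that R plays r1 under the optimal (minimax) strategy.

Row minima are 5 and 7, so R's maximin is 7; column maxima are 13 and 24, so C's minimax is 13. These differ, so the equilibrium is in mixed strategies.
Let R play r1 with probability p. C is indifferent when 13p + 7(1−p) = 5p + 24(1−p), giving p = 17/25.

17/25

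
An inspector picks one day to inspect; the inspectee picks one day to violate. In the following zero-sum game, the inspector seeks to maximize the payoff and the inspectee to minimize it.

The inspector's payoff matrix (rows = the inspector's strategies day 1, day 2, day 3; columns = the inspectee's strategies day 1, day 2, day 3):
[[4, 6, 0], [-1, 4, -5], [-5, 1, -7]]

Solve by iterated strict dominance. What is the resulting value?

0

Column day 2 is strictly dominated by day 1 for the inspectee (4<6, -1<4, -5<1); eliminate day 2.
Row day 2 is strictly dominated by row day 1 (4>-1, 0>-5); eliminate day 2.
Row day 3 is strictly dominated by row day 1 (4>-5, 0>-7); eliminate day 3.
Column day 1 is strictly dominated by day 3 for the inspectee (0<4); eliminate day 1.
Only (day 1, day 3) remains, with payoff 0.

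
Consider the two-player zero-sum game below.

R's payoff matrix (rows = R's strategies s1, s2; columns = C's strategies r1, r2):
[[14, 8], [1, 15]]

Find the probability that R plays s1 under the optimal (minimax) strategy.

Row minima are 8 and 1, so R's maximin is 8; column maxima are 14 and 15, so C's minimax is 14. These differ, so the equilibrium is in mixed strategies.
Let R play s1 with probability p. C is indifferent when 14p + (1−p) = 8p + 15(1−p), giving p = 7/10.

7/10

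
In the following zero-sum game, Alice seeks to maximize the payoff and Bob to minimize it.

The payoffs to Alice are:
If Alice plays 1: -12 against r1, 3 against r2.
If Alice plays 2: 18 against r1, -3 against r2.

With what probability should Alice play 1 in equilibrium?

Row minima are -12 and -3, so Alice's maximin is -3; column maxima are 18 and 3, so Bob's minimax is 3. These differ, so the equilibrium is in mixed strategies.
Let Alice play 1 with probability p. Bob is indifferent when −12p + 18(1−p) = 3p − 3(1−p), giving p = 7/12.

7/12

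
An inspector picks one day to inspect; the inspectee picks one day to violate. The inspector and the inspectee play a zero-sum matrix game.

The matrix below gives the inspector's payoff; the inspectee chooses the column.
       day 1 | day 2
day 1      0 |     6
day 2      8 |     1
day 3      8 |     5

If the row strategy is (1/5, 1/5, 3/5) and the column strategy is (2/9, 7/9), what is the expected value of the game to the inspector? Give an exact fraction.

218/45

Against (2/9, 7/9), each row's expected payoff is day 1: 14/3; day 2: 23/9; day 3: 17/3.
Taking the (1/5, 1/5, 3/5)-weighted average: (1/5)·(14/3) + (1/5)·(23/9) + (3/5)·(17/3) = 218/45.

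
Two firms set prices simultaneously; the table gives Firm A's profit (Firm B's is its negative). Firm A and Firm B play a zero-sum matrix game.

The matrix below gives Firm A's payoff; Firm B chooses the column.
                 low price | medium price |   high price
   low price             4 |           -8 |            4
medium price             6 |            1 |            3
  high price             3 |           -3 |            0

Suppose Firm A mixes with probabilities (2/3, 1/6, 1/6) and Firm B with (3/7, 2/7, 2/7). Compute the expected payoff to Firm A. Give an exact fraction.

Against (3/7, 2/7, 2/7), each row's expected payoff is low price: 4/7; medium price: 26/7; high price: 3/7.
Taking the (2/3, 1/6, 1/6)-weighted average: (2/3)·(4/7) + (1/6)·(26/7) + (1/6)·(3/7) = 15/14.

15/14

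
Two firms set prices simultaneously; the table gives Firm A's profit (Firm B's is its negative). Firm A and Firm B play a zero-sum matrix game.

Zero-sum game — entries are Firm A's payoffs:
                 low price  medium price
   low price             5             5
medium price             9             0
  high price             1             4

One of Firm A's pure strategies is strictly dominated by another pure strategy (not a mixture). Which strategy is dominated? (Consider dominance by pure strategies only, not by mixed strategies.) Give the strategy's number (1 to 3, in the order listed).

3

Compare high price with low price: 5 > 1, 5 > 4.
So low price strictly dominates high price for Firm A; high price is strictly dominated.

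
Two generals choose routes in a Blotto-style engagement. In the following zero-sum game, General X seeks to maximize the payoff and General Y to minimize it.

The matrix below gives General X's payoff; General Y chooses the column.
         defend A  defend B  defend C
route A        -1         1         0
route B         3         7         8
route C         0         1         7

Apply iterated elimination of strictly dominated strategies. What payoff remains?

3

Row route C is strictly dominated by row route B (3>0, 7>1, 8>7); eliminate route C.
Row route A is strictly dominated by row route B (3>-1, 7>1, 8>0); eliminate route A.
Column defend C is strictly dominated by defend A for General Y (3<8); eliminate defend C.
Column defend B is strictly dominated by defend A for General Y (3<7); eliminate defend B.
Only (route B, defend A) remains, with payoff 3.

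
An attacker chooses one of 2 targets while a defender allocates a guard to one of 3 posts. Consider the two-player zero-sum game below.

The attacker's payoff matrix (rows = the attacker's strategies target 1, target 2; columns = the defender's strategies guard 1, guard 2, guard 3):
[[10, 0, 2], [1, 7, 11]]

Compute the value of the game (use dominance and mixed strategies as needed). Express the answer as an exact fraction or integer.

35/8

Column guard 3 is strictly dominated by guard 2 for the defender (it gives the attacker more in every row).
The remaining 2×2 game on (target 1, target 2) × (guard 1, guard 2) has no saddle point. Let the attacker play target 1 with probability p; indifference gives 10p + (1−p) = 7(1−p), so p = 3/8.
Similarly the defender's optimal q on guard 1 is 7/16, and the value is 10·(7/16) + (0)·(9/16) = 35/8.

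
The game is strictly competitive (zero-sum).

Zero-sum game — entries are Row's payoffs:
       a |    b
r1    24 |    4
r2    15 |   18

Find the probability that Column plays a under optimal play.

Row minima are 4 and 15, so Row's maximin is 15; column maxima are 24 and 18, so Column's minimax is 18. These differ, so the equilibrium is in mixed strategies.
Let Column play a with probability q. Row is indifferent when 24q + 4(1−q) = 15q + 18(1−q), giving q = 14/23.

14/23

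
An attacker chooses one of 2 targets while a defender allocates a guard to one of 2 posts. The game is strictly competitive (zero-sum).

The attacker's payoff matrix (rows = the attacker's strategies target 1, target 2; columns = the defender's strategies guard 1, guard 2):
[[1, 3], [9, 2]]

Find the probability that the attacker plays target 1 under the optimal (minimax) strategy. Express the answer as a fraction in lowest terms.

Row minima are 1 and 2, so the attacker's maximin is 2; column maxima are 9 and 3, so the defender's minimax is 3. These differ, so the equilibrium is in mixed strategies.
Let the attacker play target 1 with probability p. The defender is indifferent when p + 9(1−p) = 3p + 2(1−p), giving p = 7/9.

7/9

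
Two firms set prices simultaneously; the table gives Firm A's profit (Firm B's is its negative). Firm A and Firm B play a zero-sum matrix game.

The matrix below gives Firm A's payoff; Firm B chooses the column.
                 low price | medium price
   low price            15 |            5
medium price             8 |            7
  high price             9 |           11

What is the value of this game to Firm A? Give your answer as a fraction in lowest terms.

10

Row medium price is strictly dominated by row high price, so Firm A never plays it.
The remaining 2×2 game on (low price, high price) × (low price, medium price) has no saddle point. Let Firm A play low price with probability p; indifference gives 15p + 9(1−p) = 5p + 11(1−p), so p = 1/6.
Similarly Firm B's optimal q on low price is 1/2, and the value is 15·(1/2) + (5)·(1/2) = 10.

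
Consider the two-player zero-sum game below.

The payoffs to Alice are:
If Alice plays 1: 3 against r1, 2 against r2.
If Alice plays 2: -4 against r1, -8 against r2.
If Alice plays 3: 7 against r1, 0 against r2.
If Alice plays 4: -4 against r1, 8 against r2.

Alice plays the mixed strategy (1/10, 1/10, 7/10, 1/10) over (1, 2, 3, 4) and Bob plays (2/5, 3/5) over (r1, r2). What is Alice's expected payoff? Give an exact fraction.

Against (2/5, 3/5), each row's expected payoff is 1: 12/5; 2: -32/5; 3: 14/5; 4: 16/5.
Taking the (1/10, 1/10, 7/10, 1/10)-weighted average: (1/10)·(12/5) + (1/10)·(-32/5) + (7/10)·(14/5) + (1/10)·(16/5) = 47/25.

47/25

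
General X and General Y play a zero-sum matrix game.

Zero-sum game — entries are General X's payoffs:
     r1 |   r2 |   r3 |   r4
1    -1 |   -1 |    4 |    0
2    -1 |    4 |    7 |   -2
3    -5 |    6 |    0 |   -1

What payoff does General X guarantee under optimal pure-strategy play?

-1

Row minima: -1, -2, -5 → General X's maximin is -1.
Column maxima: -1, 6, 7, 0 → General Y's minimax is -1.
They coincide at (1, r1), so the value is -1.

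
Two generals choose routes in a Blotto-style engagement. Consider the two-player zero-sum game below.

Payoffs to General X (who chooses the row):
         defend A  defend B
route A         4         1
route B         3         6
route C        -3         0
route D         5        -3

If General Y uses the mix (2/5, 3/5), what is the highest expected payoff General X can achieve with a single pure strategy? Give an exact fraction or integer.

route A: (4)·(2/5) + (1)·(3/5) = 11/5.
route B: (3)·(2/5) + (6)·(3/5) = 24/5.
route C: (-3)·(2/5) + (0)·(3/5) = -6/5.
route D: (5)·(2/5) + (-3)·(3/5) = 1/5.
The best pure response is route B with expected payoff 24/5.

24/5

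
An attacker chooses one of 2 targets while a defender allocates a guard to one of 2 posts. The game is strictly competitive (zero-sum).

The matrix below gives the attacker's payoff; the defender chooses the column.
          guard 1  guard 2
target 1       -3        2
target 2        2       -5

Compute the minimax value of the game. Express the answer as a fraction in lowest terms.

-11/12

Row minima are -3 and -5, so the attacker's maximin is -3; column maxima are 2 and 2, so the defender's minimax is 2. These differ, so the equilibrium is in mixed strategies.
Let the attacker play target 1 with probability p. The defender is indifferent when −3p + 2(1−p) = 2p − 5(1−p), giving p = 7/12.
Let the defender play guard 1 with probability q. The attacker is indifferent when −3q + 2(1−q) = 2q − 5(1−q), giving q = 7/12.
The value is -3·(7/12) + (2)·(5/12) = -11/12.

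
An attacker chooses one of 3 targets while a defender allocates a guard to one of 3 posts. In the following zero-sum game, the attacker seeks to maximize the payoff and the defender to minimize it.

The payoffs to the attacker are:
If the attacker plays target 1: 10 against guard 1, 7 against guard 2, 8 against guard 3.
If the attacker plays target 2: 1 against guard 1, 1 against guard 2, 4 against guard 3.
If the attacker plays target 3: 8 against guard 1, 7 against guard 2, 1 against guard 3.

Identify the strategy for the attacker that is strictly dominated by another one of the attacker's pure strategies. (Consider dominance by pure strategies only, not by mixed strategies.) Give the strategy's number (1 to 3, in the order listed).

Compare target 2 with target 1: 10 > 1, 7 > 1, 8 > 4.
So target 1 strictly dominates target 2 for the attacker; target 2 is strictly dominated.

2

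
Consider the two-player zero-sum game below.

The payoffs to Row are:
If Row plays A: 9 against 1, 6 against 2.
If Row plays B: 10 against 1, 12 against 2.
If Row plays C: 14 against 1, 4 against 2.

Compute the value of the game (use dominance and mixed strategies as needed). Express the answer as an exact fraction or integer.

Row A is strictly dominated by row B, so Row never plays it.
The remaining 2×2 game on (B, C) × (1, 2) has no saddle point. Let Row play B with probability p; indifference gives 10p + 14(1−p) = 12p + 4(1−p), so p = 5/6.
Similarly Column's optimal q on 1 is 2/3, and the value is 10·(2/3) + (12)·(1/3) = 32/3.

32/3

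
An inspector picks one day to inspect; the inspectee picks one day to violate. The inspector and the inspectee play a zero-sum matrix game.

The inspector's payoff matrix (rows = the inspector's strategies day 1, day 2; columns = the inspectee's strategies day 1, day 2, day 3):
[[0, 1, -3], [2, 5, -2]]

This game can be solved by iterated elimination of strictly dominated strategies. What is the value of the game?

Row day 1 is strictly dominated by row day 2 (2>0, 5>1, -2>-3); eliminate day 1.
Column day 2 is strictly dominated by day 1 for the inspectee (2<5); eliminate day 2.
Column day 1 is strictly dominated by day 3 for the inspectee (-2<2); eliminate day 1.
Only (day 2, day 3) remains, with payoff -2.

-2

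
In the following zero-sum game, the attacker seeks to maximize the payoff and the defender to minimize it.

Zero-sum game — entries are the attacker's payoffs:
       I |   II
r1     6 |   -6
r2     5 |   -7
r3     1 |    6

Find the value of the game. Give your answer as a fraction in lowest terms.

42/17

Row r2 is strictly dominated by row r1, so the attacker never plays it.
The remaining 2×2 game on (r1, r3) × (I, II) has no saddle point. Let the attacker play r1 with probability p; indifference gives 6p + (1−p) = −6p + 6(1−p), so p = 5/17.
Similarly the defender's optimal q on I is 12/17, and the value is 6·(12/17) + (-6)·(5/17) = 42/17.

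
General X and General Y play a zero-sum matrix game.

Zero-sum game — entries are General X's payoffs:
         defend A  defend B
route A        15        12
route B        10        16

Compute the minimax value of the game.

Row minima are 12 and 10, so General X's maximin is 12; column maxima are 15 and 16, so General Y's minimax is 15. These differ, so the equilibrium is in mixed strategies.
Let General X play route A with probability p. General Y is indifferent when 15p + 10(1−p) = 12p + 16(1−p), giving p = 2/3.
Let General Y play defend A with probability q. General X is indifferent when 15q + 12(1−q) = 10q + 16(1−q), giving q = 4/9.
The value is 15·(4/9) + (12)·(5/9) = 40/3.

40/3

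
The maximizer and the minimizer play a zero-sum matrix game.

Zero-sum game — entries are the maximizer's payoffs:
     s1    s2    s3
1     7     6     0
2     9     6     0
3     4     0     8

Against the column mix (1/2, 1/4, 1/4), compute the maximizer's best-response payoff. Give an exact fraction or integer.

6

1: (7)·(1/2) + (6)·(1/4) + (0)·(1/4) = 5.
2: (9)·(1/2) + (6)·(1/4) + (0)·(1/4) = 6.
3: (4)·(1/2) + (0)·(1/4) + (8)·(1/4) = 4.
The best pure response is 2 with expected payoff 6.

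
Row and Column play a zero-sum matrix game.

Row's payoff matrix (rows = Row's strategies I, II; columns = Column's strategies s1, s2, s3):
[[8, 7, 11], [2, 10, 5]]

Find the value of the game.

Column s3 is strictly dominated by s1 for Column (it gives Row more in every row).
The remaining 2×2 game on (I, II) × (s1, s2) has no saddle point. Let Row play I with probability p; indifference gives 8p + 2(1−p) = 7p + 10(1−p), so p = 8/9.
Similarly Column's optimal q on s1 is 1/3, and the value is 8·(1/3) + (7)·(2/3) = 22/3.

22/3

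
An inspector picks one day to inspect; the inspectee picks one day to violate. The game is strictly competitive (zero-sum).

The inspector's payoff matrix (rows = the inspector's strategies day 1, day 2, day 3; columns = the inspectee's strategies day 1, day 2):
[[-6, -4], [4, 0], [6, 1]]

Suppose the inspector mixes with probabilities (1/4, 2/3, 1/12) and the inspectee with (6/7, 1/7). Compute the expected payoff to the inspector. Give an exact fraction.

Against (6/7, 1/7), each row's expected payoff is day 1: -40/7; day 2: 24/7; day 3: 37/7.
Taking the (1/4, 2/3, 1/12)-weighted average: (1/4)·(-40/7) + (2/3)·(24/7) + (1/12)·(37/7) = 109/84.

109/84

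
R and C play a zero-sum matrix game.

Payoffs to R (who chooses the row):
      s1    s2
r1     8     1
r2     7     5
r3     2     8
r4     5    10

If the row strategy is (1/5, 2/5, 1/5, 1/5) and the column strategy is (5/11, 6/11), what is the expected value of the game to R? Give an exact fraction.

29/5

Against (5/11, 6/11), each row's expected payoff is r1: 46/11; r2: 65/11; r3: 58/11; r4: 85/11.
Taking the (1/5, 2/5, 1/5, 1/5)-weighted average: (1/5)·(46/11) + (2/5)·(65/11) + (1/5)·(58/11) + (1/5)·(85/11) = 29/5.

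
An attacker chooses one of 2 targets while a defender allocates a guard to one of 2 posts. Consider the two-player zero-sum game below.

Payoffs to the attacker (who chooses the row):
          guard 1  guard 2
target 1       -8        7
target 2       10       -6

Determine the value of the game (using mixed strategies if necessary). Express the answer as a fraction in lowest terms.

Row minima are -8 and -6, so the attacker's maximin is -6; column maxima are 10 and 7, so the defender's minimax is 7. These differ, so the equilibrium is in mixed strategies.
Let the attacker play target 1 with probability p. The defender is indifferent when −8p + 10(1−p) = 7p − 6(1−p), giving p = 16/31.
Let the defender play guard 1 with probability q. The attacker is indifferent when −8q + 7(1−q) = 10q − 6(1−q), giving q = 13/31.
The value is -8·(13/31) + (7)·(18/31) = 22/31.

22/31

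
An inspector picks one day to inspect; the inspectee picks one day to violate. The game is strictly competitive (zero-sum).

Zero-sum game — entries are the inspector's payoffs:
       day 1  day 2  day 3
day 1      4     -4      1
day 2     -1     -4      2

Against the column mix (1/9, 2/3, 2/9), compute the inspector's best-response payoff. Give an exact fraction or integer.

-2

day 1: (4)·(1/9) + (-4)·(2/3) + (1)·(2/9) = -2.
day 2: (-1)·(1/9) + (-4)·(2/3) + (2)·(2/9) = -7/3.
The best pure response is day 1 with expected payoff -2.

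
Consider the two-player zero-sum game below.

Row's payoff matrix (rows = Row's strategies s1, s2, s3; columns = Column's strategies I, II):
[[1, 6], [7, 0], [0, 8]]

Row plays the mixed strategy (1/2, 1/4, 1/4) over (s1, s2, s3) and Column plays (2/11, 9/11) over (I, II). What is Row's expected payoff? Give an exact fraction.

Against (2/11, 9/11), each row's expected payoff is s1: 56/11; s2: 14/11; s3: 72/11.
Taking the (1/2, 1/4, 1/4)-weighted average: (1/2)·(56/11) + (1/4)·(14/11) + (1/4)·(72/11) = 9/2.

9/2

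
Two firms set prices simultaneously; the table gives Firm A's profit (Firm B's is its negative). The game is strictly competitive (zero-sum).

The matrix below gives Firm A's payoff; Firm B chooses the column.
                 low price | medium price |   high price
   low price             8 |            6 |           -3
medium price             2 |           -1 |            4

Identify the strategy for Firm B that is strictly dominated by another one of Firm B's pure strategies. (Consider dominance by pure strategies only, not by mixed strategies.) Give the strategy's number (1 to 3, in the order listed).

Firm B prefers columns that give Firm A less. Compare low price with medium price: 6 < 8, -1 < 2.
So medium price strictly dominates low price for Firm B; low price is strictly dominated.

1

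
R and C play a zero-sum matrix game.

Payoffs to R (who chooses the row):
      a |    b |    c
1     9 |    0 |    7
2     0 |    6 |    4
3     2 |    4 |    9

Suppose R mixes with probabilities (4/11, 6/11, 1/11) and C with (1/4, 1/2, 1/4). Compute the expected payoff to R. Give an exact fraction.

Against (1/4, 1/2, 1/4), each row's expected payoff is 1: 4; 2: 4; 3: 19/4.
Taking the (4/11, 6/11, 1/11)-weighted average: (4/11)·(4) + (6/11)·(4) + (1/11)·(19/4) = 179/44.

179/44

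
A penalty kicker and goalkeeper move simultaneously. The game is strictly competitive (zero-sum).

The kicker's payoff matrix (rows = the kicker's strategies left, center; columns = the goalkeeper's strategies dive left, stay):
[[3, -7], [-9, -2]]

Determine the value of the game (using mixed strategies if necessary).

Row minima are -7 and -9, so the kicker's maximin is -7; column maxima are 3 and -2, so the goalkeeper's minimax is -2. These differ, so the equilibrium is in mixed strategies.
Let the kicker play left with probability p. The goalkeeper is indifferent when 3p − 9(1−p) = −7p − 2(1−p), giving p = 7/17.
Let the goalkeeper play dive left with probability q. The kicker is indifferent when 3q − 7(1−q) = −9q − 2(1−q), giving q = 5/17.
The value is 3·(5/17) + (-7)·(12/17) = -69/17.

-69/17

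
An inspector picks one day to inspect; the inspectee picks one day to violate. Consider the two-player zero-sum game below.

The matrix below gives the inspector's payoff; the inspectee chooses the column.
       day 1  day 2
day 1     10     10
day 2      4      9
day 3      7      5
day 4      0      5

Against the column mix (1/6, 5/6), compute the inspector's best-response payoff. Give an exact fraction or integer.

day 1: (10)·(1/6) + (10)·(5/6) = 10.
day 2: (4)·(1/6) + (9)·(5/6) = 49/6.
day 3: (7)·(1/6) + (5)·(5/6) = 16/3.
day 4: (0)·(1/6) + (5)·(5/6) = 25/6.
The best pure response is day 1 with expected payoff 10.

10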